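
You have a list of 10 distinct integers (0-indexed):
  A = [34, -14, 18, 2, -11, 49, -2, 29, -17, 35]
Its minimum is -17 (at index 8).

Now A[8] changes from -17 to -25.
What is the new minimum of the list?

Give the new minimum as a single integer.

Answer: -25

Derivation:
Old min = -17 (at index 8)
Change: A[8] -17 -> -25
Changed element WAS the min. Need to check: is -25 still <= all others?
  Min of remaining elements: -14
  New min = min(-25, -14) = -25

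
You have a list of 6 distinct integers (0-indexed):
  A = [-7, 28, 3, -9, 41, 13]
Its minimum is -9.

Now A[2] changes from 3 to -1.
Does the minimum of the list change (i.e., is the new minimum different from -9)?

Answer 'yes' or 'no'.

Answer: no

Derivation:
Old min = -9
Change: A[2] 3 -> -1
Changed element was NOT the min; min changes only if -1 < -9.
New min = -9; changed? no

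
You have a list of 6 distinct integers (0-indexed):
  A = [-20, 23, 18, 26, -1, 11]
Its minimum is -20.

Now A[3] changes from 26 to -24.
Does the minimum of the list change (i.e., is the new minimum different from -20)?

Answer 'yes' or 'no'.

Answer: yes

Derivation:
Old min = -20
Change: A[3] 26 -> -24
Changed element was NOT the min; min changes only if -24 < -20.
New min = -24; changed? yes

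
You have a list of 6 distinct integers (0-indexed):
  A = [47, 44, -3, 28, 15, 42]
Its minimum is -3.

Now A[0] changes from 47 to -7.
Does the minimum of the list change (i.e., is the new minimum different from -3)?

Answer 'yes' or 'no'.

Answer: yes

Derivation:
Old min = -3
Change: A[0] 47 -> -7
Changed element was NOT the min; min changes only if -7 < -3.
New min = -7; changed? yes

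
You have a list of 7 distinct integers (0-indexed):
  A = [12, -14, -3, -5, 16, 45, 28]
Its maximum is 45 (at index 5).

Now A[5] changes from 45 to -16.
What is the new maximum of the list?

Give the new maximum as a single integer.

Answer: 28

Derivation:
Old max = 45 (at index 5)
Change: A[5] 45 -> -16
Changed element WAS the max -> may need rescan.
  Max of remaining elements: 28
  New max = max(-16, 28) = 28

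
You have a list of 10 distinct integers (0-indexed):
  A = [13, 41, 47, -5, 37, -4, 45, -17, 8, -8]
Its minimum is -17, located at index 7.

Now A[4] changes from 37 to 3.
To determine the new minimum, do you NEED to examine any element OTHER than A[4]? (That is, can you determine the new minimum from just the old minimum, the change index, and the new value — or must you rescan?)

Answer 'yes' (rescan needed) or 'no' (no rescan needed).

Answer: no

Derivation:
Old min = -17 at index 7
Change at index 4: 37 -> 3
Index 4 was NOT the min. New min = min(-17, 3). No rescan of other elements needed.
Needs rescan: no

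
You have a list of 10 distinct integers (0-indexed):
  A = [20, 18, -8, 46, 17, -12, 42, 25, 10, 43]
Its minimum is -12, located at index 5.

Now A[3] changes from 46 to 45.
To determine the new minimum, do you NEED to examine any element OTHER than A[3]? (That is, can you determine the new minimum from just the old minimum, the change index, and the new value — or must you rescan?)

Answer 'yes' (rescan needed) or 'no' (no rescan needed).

Answer: no

Derivation:
Old min = -12 at index 5
Change at index 3: 46 -> 45
Index 3 was NOT the min. New min = min(-12, 45). No rescan of other elements needed.
Needs rescan: no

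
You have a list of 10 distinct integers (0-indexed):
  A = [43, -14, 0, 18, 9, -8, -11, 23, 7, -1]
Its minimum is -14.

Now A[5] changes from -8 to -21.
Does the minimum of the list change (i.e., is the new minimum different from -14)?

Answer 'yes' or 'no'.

Old min = -14
Change: A[5] -8 -> -21
Changed element was NOT the min; min changes only if -21 < -14.
New min = -21; changed? yes

Answer: yes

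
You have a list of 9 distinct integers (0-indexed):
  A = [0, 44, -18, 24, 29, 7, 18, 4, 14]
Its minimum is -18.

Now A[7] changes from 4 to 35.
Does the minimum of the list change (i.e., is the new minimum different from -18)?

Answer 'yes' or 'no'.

Answer: no

Derivation:
Old min = -18
Change: A[7] 4 -> 35
Changed element was NOT the min; min changes only if 35 < -18.
New min = -18; changed? no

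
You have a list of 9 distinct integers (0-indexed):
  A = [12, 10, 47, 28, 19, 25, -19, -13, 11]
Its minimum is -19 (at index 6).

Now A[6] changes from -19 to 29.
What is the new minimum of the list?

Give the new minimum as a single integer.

Answer: -13

Derivation:
Old min = -19 (at index 6)
Change: A[6] -19 -> 29
Changed element WAS the min. Need to check: is 29 still <= all others?
  Min of remaining elements: -13
  New min = min(29, -13) = -13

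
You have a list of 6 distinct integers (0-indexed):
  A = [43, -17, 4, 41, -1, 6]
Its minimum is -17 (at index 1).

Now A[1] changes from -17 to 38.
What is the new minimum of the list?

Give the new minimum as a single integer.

Answer: -1

Derivation:
Old min = -17 (at index 1)
Change: A[1] -17 -> 38
Changed element WAS the min. Need to check: is 38 still <= all others?
  Min of remaining elements: -1
  New min = min(38, -1) = -1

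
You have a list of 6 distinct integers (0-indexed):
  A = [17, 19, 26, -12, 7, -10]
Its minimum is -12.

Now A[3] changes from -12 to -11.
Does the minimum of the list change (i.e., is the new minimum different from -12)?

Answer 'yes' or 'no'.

Answer: yes

Derivation:
Old min = -12
Change: A[3] -12 -> -11
Changed element was the min; new min must be rechecked.
New min = -11; changed? yes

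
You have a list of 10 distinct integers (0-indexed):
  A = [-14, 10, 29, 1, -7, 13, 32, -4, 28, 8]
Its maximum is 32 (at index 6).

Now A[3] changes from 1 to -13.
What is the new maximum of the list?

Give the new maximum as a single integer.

Old max = 32 (at index 6)
Change: A[3] 1 -> -13
Changed element was NOT the old max.
  New max = max(old_max, new_val) = max(32, -13) = 32

Answer: 32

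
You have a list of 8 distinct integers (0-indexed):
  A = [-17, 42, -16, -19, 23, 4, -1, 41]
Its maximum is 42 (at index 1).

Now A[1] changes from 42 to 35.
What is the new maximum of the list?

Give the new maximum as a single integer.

Old max = 42 (at index 1)
Change: A[1] 42 -> 35
Changed element WAS the max -> may need rescan.
  Max of remaining elements: 41
  New max = max(35, 41) = 41

Answer: 41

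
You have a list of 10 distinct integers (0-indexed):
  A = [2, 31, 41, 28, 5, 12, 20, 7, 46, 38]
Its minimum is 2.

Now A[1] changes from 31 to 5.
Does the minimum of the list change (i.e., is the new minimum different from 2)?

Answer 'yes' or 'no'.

Old min = 2
Change: A[1] 31 -> 5
Changed element was NOT the min; min changes only if 5 < 2.
New min = 2; changed? no

Answer: no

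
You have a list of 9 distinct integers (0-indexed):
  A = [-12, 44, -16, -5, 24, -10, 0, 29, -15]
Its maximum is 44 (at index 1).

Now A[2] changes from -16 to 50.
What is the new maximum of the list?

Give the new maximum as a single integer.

Old max = 44 (at index 1)
Change: A[2] -16 -> 50
Changed element was NOT the old max.
  New max = max(old_max, new_val) = max(44, 50) = 50

Answer: 50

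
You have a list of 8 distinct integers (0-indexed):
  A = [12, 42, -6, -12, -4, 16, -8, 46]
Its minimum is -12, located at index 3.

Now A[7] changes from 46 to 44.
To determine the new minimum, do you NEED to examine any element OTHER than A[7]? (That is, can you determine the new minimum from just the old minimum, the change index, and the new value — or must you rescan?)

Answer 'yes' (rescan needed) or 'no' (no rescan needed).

Old min = -12 at index 3
Change at index 7: 46 -> 44
Index 7 was NOT the min. New min = min(-12, 44). No rescan of other elements needed.
Needs rescan: no

Answer: no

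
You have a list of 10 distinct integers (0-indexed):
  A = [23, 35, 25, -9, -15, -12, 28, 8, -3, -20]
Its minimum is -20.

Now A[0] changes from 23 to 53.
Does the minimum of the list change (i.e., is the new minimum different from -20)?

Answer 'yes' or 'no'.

Old min = -20
Change: A[0] 23 -> 53
Changed element was NOT the min; min changes only if 53 < -20.
New min = -20; changed? no

Answer: no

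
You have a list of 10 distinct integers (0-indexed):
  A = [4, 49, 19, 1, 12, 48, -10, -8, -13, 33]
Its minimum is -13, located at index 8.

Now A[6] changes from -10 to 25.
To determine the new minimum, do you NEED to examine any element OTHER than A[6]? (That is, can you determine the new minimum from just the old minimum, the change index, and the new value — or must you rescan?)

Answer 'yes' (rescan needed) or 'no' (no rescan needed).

Old min = -13 at index 8
Change at index 6: -10 -> 25
Index 6 was NOT the min. New min = min(-13, 25). No rescan of other elements needed.
Needs rescan: no

Answer: no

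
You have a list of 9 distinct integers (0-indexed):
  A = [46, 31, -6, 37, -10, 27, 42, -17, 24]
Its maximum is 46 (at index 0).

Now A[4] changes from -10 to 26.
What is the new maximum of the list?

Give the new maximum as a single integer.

Answer: 46

Derivation:
Old max = 46 (at index 0)
Change: A[4] -10 -> 26
Changed element was NOT the old max.
  New max = max(old_max, new_val) = max(46, 26) = 46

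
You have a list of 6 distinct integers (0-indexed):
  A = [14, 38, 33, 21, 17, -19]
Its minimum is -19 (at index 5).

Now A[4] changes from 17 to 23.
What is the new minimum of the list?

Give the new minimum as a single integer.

Answer: -19

Derivation:
Old min = -19 (at index 5)
Change: A[4] 17 -> 23
Changed element was NOT the old min.
  New min = min(old_min, new_val) = min(-19, 23) = -19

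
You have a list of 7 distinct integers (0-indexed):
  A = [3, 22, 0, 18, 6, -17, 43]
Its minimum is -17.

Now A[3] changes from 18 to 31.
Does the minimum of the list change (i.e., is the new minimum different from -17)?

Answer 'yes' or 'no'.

Old min = -17
Change: A[3] 18 -> 31
Changed element was NOT the min; min changes only if 31 < -17.
New min = -17; changed? no

Answer: no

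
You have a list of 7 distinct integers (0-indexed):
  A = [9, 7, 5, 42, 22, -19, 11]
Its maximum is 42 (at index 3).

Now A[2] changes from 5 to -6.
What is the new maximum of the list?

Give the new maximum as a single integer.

Old max = 42 (at index 3)
Change: A[2] 5 -> -6
Changed element was NOT the old max.
  New max = max(old_max, new_val) = max(42, -6) = 42

Answer: 42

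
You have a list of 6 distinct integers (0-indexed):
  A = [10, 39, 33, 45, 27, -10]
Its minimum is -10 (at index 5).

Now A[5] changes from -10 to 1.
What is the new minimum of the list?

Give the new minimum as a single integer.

Answer: 1

Derivation:
Old min = -10 (at index 5)
Change: A[5] -10 -> 1
Changed element WAS the min. Need to check: is 1 still <= all others?
  Min of remaining elements: 10
  New min = min(1, 10) = 1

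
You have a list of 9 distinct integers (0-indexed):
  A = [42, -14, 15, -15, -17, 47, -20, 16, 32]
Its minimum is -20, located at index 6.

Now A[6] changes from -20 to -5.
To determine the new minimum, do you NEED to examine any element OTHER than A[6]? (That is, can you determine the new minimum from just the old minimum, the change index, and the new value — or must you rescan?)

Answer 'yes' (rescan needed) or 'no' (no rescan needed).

Old min = -20 at index 6
Change at index 6: -20 -> -5
Index 6 WAS the min and new value -5 > old min -20. Must rescan other elements to find the new min.
Needs rescan: yes

Answer: yes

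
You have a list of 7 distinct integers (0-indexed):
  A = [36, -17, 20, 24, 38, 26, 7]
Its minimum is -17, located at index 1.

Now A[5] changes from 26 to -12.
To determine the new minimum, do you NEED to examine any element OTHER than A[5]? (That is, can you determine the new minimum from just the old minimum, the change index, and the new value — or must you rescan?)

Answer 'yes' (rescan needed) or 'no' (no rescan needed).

Answer: no

Derivation:
Old min = -17 at index 1
Change at index 5: 26 -> -12
Index 5 was NOT the min. New min = min(-17, -12). No rescan of other elements needed.
Needs rescan: no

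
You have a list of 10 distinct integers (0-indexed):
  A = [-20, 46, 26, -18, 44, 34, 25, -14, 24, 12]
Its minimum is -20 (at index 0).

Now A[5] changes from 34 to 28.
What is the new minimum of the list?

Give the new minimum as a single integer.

Answer: -20

Derivation:
Old min = -20 (at index 0)
Change: A[5] 34 -> 28
Changed element was NOT the old min.
  New min = min(old_min, new_val) = min(-20, 28) = -20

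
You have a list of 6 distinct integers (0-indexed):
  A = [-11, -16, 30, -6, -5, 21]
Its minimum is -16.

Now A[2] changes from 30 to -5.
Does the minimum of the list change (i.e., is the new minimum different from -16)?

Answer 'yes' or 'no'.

Old min = -16
Change: A[2] 30 -> -5
Changed element was NOT the min; min changes only if -5 < -16.
New min = -16; changed? no

Answer: no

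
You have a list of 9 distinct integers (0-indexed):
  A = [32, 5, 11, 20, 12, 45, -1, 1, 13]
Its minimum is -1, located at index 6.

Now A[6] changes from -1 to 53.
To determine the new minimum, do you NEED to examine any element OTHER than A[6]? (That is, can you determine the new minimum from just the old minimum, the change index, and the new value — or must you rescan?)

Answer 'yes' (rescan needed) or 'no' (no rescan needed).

Old min = -1 at index 6
Change at index 6: -1 -> 53
Index 6 WAS the min and new value 53 > old min -1. Must rescan other elements to find the new min.
Needs rescan: yes

Answer: yes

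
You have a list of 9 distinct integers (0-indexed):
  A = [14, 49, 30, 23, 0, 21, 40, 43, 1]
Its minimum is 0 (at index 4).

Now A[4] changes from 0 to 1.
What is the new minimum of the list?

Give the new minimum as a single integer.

Answer: 1

Derivation:
Old min = 0 (at index 4)
Change: A[4] 0 -> 1
Changed element WAS the min. Need to check: is 1 still <= all others?
  Min of remaining elements: 1
  New min = min(1, 1) = 1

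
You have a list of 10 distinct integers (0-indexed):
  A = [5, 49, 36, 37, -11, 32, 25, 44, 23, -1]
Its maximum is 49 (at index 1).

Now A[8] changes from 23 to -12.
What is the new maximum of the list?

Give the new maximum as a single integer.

Answer: 49

Derivation:
Old max = 49 (at index 1)
Change: A[8] 23 -> -12
Changed element was NOT the old max.
  New max = max(old_max, new_val) = max(49, -12) = 49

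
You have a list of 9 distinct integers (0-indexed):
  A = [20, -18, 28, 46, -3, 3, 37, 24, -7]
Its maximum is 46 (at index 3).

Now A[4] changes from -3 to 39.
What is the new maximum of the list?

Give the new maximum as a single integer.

Answer: 46

Derivation:
Old max = 46 (at index 3)
Change: A[4] -3 -> 39
Changed element was NOT the old max.
  New max = max(old_max, new_val) = max(46, 39) = 46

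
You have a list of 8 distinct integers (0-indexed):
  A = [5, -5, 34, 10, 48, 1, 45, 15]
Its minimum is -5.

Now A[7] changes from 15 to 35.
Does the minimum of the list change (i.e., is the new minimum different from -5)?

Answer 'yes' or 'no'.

Old min = -5
Change: A[7] 15 -> 35
Changed element was NOT the min; min changes only if 35 < -5.
New min = -5; changed? no

Answer: no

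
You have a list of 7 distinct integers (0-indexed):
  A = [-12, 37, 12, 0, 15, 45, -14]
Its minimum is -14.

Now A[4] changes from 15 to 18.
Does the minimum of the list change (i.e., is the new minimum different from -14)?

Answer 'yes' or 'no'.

Old min = -14
Change: A[4] 15 -> 18
Changed element was NOT the min; min changes only if 18 < -14.
New min = -14; changed? no

Answer: no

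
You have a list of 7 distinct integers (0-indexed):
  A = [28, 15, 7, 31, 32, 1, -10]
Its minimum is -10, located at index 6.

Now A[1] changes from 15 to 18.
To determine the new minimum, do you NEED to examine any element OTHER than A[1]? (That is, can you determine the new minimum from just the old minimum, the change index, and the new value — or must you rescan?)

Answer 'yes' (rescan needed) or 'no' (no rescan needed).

Answer: no

Derivation:
Old min = -10 at index 6
Change at index 1: 15 -> 18
Index 1 was NOT the min. New min = min(-10, 18). No rescan of other elements needed.
Needs rescan: no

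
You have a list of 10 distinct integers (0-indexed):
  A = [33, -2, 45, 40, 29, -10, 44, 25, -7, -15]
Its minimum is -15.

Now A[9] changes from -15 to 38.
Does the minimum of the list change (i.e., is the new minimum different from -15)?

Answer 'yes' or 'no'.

Answer: yes

Derivation:
Old min = -15
Change: A[9] -15 -> 38
Changed element was the min; new min must be rechecked.
New min = -10; changed? yes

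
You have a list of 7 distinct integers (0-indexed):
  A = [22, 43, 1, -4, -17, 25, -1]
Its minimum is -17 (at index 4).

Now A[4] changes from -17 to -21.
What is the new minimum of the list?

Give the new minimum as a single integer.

Old min = -17 (at index 4)
Change: A[4] -17 -> -21
Changed element WAS the min. Need to check: is -21 still <= all others?
  Min of remaining elements: -4
  New min = min(-21, -4) = -21

Answer: -21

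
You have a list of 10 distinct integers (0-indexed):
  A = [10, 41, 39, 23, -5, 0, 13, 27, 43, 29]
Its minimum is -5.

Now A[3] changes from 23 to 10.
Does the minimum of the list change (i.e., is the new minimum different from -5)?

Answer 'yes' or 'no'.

Old min = -5
Change: A[3] 23 -> 10
Changed element was NOT the min; min changes only if 10 < -5.
New min = -5; changed? no

Answer: no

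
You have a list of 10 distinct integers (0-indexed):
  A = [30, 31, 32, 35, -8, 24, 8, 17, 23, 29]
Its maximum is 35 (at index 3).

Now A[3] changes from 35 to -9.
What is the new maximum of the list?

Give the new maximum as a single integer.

Old max = 35 (at index 3)
Change: A[3] 35 -> -9
Changed element WAS the max -> may need rescan.
  Max of remaining elements: 32
  New max = max(-9, 32) = 32

Answer: 32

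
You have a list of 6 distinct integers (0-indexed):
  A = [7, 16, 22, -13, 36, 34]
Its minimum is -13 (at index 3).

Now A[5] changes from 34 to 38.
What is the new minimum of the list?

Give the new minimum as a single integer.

Old min = -13 (at index 3)
Change: A[5] 34 -> 38
Changed element was NOT the old min.
  New min = min(old_min, new_val) = min(-13, 38) = -13

Answer: -13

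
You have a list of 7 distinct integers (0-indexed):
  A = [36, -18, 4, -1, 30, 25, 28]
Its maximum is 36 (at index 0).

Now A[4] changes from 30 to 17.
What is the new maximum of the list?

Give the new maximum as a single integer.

Old max = 36 (at index 0)
Change: A[4] 30 -> 17
Changed element was NOT the old max.
  New max = max(old_max, new_val) = max(36, 17) = 36

Answer: 36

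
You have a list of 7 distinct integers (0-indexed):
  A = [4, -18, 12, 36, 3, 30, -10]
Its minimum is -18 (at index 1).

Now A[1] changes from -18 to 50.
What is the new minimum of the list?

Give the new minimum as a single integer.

Answer: -10

Derivation:
Old min = -18 (at index 1)
Change: A[1] -18 -> 50
Changed element WAS the min. Need to check: is 50 still <= all others?
  Min of remaining elements: -10
  New min = min(50, -10) = -10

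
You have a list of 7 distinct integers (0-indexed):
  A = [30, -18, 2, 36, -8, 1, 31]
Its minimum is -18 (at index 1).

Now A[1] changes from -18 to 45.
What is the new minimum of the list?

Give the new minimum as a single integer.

Answer: -8

Derivation:
Old min = -18 (at index 1)
Change: A[1] -18 -> 45
Changed element WAS the min. Need to check: is 45 still <= all others?
  Min of remaining elements: -8
  New min = min(45, -8) = -8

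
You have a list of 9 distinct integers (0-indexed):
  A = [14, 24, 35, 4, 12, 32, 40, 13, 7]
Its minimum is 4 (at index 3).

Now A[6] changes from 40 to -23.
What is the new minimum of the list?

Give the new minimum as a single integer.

Answer: -23

Derivation:
Old min = 4 (at index 3)
Change: A[6] 40 -> -23
Changed element was NOT the old min.
  New min = min(old_min, new_val) = min(4, -23) = -23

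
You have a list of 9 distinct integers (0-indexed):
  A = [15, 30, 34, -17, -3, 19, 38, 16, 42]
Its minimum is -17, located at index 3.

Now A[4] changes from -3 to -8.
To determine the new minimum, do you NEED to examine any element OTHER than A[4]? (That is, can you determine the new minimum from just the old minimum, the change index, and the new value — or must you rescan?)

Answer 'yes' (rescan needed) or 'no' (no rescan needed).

Old min = -17 at index 3
Change at index 4: -3 -> -8
Index 4 was NOT the min. New min = min(-17, -8). No rescan of other elements needed.
Needs rescan: no

Answer: no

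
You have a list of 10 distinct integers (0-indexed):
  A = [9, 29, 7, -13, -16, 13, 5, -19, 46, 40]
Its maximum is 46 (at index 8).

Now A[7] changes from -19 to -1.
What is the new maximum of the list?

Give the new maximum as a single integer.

Answer: 46

Derivation:
Old max = 46 (at index 8)
Change: A[7] -19 -> -1
Changed element was NOT the old max.
  New max = max(old_max, new_val) = max(46, -1) = 46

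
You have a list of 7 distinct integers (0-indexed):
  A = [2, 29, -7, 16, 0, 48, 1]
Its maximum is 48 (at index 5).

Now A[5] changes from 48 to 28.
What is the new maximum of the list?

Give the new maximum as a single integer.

Old max = 48 (at index 5)
Change: A[5] 48 -> 28
Changed element WAS the max -> may need rescan.
  Max of remaining elements: 29
  New max = max(28, 29) = 29

Answer: 29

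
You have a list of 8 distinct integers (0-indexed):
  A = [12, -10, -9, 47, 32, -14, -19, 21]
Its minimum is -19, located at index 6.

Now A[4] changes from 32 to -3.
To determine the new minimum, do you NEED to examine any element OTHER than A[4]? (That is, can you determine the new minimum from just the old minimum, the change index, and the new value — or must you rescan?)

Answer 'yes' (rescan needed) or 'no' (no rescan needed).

Old min = -19 at index 6
Change at index 4: 32 -> -3
Index 4 was NOT the min. New min = min(-19, -3). No rescan of other elements needed.
Needs rescan: no

Answer: no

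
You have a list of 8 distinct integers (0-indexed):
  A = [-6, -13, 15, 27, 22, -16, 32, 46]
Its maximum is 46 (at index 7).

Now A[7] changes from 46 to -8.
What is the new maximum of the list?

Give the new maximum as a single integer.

Old max = 46 (at index 7)
Change: A[7] 46 -> -8
Changed element WAS the max -> may need rescan.
  Max of remaining elements: 32
  New max = max(-8, 32) = 32

Answer: 32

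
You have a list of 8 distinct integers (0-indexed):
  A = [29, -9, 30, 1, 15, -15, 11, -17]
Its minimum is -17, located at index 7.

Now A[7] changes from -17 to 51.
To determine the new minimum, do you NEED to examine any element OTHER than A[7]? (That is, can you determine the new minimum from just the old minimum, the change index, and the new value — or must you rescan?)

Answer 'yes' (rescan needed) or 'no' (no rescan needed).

Answer: yes

Derivation:
Old min = -17 at index 7
Change at index 7: -17 -> 51
Index 7 WAS the min and new value 51 > old min -17. Must rescan other elements to find the new min.
Needs rescan: yes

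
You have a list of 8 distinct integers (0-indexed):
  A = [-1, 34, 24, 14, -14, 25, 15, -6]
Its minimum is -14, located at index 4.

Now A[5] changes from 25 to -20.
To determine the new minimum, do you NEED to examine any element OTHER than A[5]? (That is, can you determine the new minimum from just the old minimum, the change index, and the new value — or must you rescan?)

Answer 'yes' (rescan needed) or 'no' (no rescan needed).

Old min = -14 at index 4
Change at index 5: 25 -> -20
Index 5 was NOT the min. New min = min(-14, -20). No rescan of other elements needed.
Needs rescan: no

Answer: no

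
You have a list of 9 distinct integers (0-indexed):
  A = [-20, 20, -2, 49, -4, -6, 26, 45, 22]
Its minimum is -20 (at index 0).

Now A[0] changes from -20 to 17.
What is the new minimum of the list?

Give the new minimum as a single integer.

Old min = -20 (at index 0)
Change: A[0] -20 -> 17
Changed element WAS the min. Need to check: is 17 still <= all others?
  Min of remaining elements: -6
  New min = min(17, -6) = -6

Answer: -6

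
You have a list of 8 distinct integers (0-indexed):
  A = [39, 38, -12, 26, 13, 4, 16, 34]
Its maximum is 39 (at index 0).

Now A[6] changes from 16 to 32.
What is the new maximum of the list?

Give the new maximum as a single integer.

Answer: 39

Derivation:
Old max = 39 (at index 0)
Change: A[6] 16 -> 32
Changed element was NOT the old max.
  New max = max(old_max, new_val) = max(39, 32) = 39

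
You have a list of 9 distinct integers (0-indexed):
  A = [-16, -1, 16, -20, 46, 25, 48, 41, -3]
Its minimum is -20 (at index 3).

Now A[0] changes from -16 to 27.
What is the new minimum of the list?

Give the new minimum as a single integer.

Old min = -20 (at index 3)
Change: A[0] -16 -> 27
Changed element was NOT the old min.
  New min = min(old_min, new_val) = min(-20, 27) = -20

Answer: -20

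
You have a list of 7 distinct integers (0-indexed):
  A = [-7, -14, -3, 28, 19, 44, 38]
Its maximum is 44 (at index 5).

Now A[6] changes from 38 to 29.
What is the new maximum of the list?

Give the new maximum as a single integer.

Answer: 44

Derivation:
Old max = 44 (at index 5)
Change: A[6] 38 -> 29
Changed element was NOT the old max.
  New max = max(old_max, new_val) = max(44, 29) = 44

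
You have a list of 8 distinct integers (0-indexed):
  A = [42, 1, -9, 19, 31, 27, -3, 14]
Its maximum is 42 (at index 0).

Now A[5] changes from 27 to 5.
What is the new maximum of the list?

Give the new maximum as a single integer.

Answer: 42

Derivation:
Old max = 42 (at index 0)
Change: A[5] 27 -> 5
Changed element was NOT the old max.
  New max = max(old_max, new_val) = max(42, 5) = 42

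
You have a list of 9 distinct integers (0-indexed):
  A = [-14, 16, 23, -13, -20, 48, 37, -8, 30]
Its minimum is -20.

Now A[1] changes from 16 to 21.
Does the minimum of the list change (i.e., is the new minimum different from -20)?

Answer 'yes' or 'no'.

Answer: no

Derivation:
Old min = -20
Change: A[1] 16 -> 21
Changed element was NOT the min; min changes only if 21 < -20.
New min = -20; changed? no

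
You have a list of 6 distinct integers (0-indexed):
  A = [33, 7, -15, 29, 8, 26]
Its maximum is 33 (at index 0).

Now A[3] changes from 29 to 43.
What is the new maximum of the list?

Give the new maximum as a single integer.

Answer: 43

Derivation:
Old max = 33 (at index 0)
Change: A[3] 29 -> 43
Changed element was NOT the old max.
  New max = max(old_max, new_val) = max(33, 43) = 43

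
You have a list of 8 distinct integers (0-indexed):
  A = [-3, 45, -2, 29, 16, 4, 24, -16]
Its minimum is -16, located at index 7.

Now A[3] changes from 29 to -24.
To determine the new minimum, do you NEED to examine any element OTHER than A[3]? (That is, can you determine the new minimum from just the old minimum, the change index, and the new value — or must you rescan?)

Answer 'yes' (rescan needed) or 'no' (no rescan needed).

Answer: no

Derivation:
Old min = -16 at index 7
Change at index 3: 29 -> -24
Index 3 was NOT the min. New min = min(-16, -24). No rescan of other elements needed.
Needs rescan: no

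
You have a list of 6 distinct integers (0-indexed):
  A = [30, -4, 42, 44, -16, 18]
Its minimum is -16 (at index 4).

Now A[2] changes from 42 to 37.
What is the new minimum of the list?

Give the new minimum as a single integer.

Old min = -16 (at index 4)
Change: A[2] 42 -> 37
Changed element was NOT the old min.
  New min = min(old_min, new_val) = min(-16, 37) = -16

Answer: -16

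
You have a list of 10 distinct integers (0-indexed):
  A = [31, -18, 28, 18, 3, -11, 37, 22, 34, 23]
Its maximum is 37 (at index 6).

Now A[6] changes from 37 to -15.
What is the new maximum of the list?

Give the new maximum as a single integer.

Answer: 34

Derivation:
Old max = 37 (at index 6)
Change: A[6] 37 -> -15
Changed element WAS the max -> may need rescan.
  Max of remaining elements: 34
  New max = max(-15, 34) = 34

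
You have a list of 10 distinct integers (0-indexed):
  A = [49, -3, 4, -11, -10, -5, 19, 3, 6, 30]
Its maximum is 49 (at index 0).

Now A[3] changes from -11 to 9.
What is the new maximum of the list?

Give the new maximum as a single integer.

Old max = 49 (at index 0)
Change: A[3] -11 -> 9
Changed element was NOT the old max.
  New max = max(old_max, new_val) = max(49, 9) = 49

Answer: 49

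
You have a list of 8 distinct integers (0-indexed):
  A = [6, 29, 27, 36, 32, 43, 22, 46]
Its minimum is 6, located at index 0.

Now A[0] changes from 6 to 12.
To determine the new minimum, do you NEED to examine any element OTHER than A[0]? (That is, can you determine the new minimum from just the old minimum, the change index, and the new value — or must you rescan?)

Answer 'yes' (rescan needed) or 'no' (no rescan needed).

Answer: yes

Derivation:
Old min = 6 at index 0
Change at index 0: 6 -> 12
Index 0 WAS the min and new value 12 > old min 6. Must rescan other elements to find the new min.
Needs rescan: yes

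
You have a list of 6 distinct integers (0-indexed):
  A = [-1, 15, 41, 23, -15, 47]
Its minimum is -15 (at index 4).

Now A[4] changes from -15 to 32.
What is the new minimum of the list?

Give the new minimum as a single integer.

Old min = -15 (at index 4)
Change: A[4] -15 -> 32
Changed element WAS the min. Need to check: is 32 still <= all others?
  Min of remaining elements: -1
  New min = min(32, -1) = -1

Answer: -1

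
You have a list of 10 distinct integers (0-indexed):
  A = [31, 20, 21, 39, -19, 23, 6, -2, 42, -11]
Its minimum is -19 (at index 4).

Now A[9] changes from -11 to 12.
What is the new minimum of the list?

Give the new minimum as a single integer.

Answer: -19

Derivation:
Old min = -19 (at index 4)
Change: A[9] -11 -> 12
Changed element was NOT the old min.
  New min = min(old_min, new_val) = min(-19, 12) = -19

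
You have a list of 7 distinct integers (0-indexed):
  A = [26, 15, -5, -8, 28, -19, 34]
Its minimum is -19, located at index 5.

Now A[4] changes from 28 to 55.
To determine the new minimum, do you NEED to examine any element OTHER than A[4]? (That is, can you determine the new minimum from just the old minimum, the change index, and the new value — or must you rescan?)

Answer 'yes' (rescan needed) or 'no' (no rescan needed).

Answer: no

Derivation:
Old min = -19 at index 5
Change at index 4: 28 -> 55
Index 4 was NOT the min. New min = min(-19, 55). No rescan of other elements needed.
Needs rescan: no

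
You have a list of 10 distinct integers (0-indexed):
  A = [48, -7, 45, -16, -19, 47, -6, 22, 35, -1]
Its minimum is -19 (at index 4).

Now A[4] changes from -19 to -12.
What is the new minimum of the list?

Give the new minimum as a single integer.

Answer: -16

Derivation:
Old min = -19 (at index 4)
Change: A[4] -19 -> -12
Changed element WAS the min. Need to check: is -12 still <= all others?
  Min of remaining elements: -16
  New min = min(-12, -16) = -16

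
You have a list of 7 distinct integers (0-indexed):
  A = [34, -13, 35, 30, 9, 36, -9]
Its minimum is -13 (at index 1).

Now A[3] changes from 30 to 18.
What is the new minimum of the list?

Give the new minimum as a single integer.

Old min = -13 (at index 1)
Change: A[3] 30 -> 18
Changed element was NOT the old min.
  New min = min(old_min, new_val) = min(-13, 18) = -13

Answer: -13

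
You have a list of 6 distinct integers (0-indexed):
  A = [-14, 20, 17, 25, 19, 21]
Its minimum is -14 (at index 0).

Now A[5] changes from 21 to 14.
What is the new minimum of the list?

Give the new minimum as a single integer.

Answer: -14

Derivation:
Old min = -14 (at index 0)
Change: A[5] 21 -> 14
Changed element was NOT the old min.
  New min = min(old_min, new_val) = min(-14, 14) = -14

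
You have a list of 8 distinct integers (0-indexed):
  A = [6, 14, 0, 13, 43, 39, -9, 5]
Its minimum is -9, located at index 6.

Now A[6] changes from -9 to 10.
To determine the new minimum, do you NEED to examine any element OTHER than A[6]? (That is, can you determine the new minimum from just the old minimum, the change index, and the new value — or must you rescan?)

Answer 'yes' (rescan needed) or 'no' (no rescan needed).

Old min = -9 at index 6
Change at index 6: -9 -> 10
Index 6 WAS the min and new value 10 > old min -9. Must rescan other elements to find the new min.
Needs rescan: yes

Answer: yes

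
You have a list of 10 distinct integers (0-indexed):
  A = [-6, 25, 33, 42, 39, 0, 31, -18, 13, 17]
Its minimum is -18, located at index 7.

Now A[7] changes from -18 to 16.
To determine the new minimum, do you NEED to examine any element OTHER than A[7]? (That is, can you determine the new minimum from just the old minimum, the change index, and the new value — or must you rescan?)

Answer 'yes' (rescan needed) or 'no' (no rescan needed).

Answer: yes

Derivation:
Old min = -18 at index 7
Change at index 7: -18 -> 16
Index 7 WAS the min and new value 16 > old min -18. Must rescan other elements to find the new min.
Needs rescan: yes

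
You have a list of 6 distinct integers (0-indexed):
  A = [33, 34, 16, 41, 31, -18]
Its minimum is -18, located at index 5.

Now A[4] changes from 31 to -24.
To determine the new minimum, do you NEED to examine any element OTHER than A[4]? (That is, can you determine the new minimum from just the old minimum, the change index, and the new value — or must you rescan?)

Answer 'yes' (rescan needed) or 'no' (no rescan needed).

Answer: no

Derivation:
Old min = -18 at index 5
Change at index 4: 31 -> -24
Index 4 was NOT the min. New min = min(-18, -24). No rescan of other elements needed.
Needs rescan: no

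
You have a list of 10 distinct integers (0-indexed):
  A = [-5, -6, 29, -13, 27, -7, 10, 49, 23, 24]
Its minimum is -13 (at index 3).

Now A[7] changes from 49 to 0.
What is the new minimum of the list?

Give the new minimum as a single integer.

Answer: -13

Derivation:
Old min = -13 (at index 3)
Change: A[7] 49 -> 0
Changed element was NOT the old min.
  New min = min(old_min, new_val) = min(-13, 0) = -13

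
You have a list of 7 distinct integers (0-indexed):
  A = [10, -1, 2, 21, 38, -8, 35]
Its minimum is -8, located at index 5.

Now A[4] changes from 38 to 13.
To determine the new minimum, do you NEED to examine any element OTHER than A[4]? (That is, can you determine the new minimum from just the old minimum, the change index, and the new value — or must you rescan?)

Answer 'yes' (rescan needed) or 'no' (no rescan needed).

Answer: no

Derivation:
Old min = -8 at index 5
Change at index 4: 38 -> 13
Index 4 was NOT the min. New min = min(-8, 13). No rescan of other elements needed.
Needs rescan: no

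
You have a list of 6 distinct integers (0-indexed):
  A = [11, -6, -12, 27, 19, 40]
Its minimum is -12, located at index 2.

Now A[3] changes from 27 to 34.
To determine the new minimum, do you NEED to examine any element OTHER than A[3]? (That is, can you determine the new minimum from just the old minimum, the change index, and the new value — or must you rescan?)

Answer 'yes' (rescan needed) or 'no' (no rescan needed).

Old min = -12 at index 2
Change at index 3: 27 -> 34
Index 3 was NOT the min. New min = min(-12, 34). No rescan of other elements needed.
Needs rescan: no

Answer: no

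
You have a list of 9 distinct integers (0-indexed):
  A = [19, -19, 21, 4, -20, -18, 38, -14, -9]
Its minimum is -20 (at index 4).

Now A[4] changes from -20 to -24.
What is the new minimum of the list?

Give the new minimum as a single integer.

Old min = -20 (at index 4)
Change: A[4] -20 -> -24
Changed element WAS the min. Need to check: is -24 still <= all others?
  Min of remaining elements: -19
  New min = min(-24, -19) = -24

Answer: -24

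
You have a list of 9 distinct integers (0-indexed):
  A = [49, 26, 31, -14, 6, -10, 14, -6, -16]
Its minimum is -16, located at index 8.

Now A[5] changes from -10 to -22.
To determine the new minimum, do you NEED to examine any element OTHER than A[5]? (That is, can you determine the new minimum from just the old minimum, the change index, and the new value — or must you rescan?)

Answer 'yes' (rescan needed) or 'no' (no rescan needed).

Old min = -16 at index 8
Change at index 5: -10 -> -22
Index 5 was NOT the min. New min = min(-16, -22). No rescan of other elements needed.
Needs rescan: no

Answer: no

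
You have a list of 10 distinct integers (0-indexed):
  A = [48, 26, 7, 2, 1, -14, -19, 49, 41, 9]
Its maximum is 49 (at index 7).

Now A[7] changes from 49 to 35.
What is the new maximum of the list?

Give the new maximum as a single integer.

Old max = 49 (at index 7)
Change: A[7] 49 -> 35
Changed element WAS the max -> may need rescan.
  Max of remaining elements: 48
  New max = max(35, 48) = 48

Answer: 48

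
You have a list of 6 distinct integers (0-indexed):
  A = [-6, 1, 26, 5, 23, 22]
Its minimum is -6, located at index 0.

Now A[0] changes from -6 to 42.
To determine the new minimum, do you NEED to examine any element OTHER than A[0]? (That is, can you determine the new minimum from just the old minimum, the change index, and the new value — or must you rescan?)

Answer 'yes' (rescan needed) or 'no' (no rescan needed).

Answer: yes

Derivation:
Old min = -6 at index 0
Change at index 0: -6 -> 42
Index 0 WAS the min and new value 42 > old min -6. Must rescan other elements to find the new min.
Needs rescan: yes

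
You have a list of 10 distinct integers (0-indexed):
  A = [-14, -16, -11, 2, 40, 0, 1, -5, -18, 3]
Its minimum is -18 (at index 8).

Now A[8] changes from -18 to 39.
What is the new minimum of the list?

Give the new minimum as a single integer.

Old min = -18 (at index 8)
Change: A[8] -18 -> 39
Changed element WAS the min. Need to check: is 39 still <= all others?
  Min of remaining elements: -16
  New min = min(39, -16) = -16

Answer: -16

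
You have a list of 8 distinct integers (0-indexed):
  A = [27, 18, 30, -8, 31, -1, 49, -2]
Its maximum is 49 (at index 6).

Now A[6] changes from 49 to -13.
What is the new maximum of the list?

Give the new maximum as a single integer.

Old max = 49 (at index 6)
Change: A[6] 49 -> -13
Changed element WAS the max -> may need rescan.
  Max of remaining elements: 31
  New max = max(-13, 31) = 31

Answer: 31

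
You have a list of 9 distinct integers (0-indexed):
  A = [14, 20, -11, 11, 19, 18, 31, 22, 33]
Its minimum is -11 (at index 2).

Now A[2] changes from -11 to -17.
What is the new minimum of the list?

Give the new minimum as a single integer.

Old min = -11 (at index 2)
Change: A[2] -11 -> -17
Changed element WAS the min. Need to check: is -17 still <= all others?
  Min of remaining elements: 11
  New min = min(-17, 11) = -17

Answer: -17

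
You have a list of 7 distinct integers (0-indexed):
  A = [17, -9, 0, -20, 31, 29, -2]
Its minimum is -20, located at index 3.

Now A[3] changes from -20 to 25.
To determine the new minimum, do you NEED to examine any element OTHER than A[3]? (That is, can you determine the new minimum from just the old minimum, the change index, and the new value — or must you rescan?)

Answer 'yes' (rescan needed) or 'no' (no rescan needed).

Answer: yes

Derivation:
Old min = -20 at index 3
Change at index 3: -20 -> 25
Index 3 WAS the min and new value 25 > old min -20. Must rescan other elements to find the new min.
Needs rescan: yes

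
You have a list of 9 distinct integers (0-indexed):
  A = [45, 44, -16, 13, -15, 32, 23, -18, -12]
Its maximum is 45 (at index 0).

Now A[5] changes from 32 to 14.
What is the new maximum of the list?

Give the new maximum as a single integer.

Old max = 45 (at index 0)
Change: A[5] 32 -> 14
Changed element was NOT the old max.
  New max = max(old_max, new_val) = max(45, 14) = 45

Answer: 45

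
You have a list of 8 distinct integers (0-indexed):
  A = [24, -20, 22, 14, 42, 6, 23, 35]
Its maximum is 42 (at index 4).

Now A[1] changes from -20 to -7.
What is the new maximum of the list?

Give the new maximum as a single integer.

Answer: 42

Derivation:
Old max = 42 (at index 4)
Change: A[1] -20 -> -7
Changed element was NOT the old max.
  New max = max(old_max, new_val) = max(42, -7) = 42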